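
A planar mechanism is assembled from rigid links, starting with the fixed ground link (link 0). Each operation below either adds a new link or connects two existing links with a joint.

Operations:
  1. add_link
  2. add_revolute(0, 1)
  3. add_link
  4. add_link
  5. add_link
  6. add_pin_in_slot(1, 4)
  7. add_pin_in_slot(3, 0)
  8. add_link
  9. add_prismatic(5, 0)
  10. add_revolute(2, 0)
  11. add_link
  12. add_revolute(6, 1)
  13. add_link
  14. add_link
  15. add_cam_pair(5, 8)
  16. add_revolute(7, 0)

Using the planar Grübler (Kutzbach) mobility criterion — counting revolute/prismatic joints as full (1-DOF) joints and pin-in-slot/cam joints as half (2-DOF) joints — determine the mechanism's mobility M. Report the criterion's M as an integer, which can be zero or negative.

L=1 J1=0 J2=0
add link → L=2 J1=0 J2=0
R@0,1 dof=1 J1 → L=2 J1=1 J2=0
add link → L=3 J1=1 J2=0
add link → L=4 J1=1 J2=0
add link → L=5 J1=1 J2=0
PS@1,4 dof=2 J2 → L=5 J1=1 J2=1
PS@3,0 dof=2 J2 → L=5 J1=1 J2=2
add link → L=6 J1=1 J2=2
P@5,0 dof=1 J1 → L=6 J1=2 J2=2
R@2,0 dof=1 J1 → L=6 J1=3 J2=2
add link → L=7 J1=3 J2=2
R@6,1 dof=1 J1 → L=7 J1=4 J2=2
add link → L=8 J1=4 J2=2
add link → L=9 J1=4 J2=2
C@5,8 dof=2 J2 → L=9 J1=4 J2=3
R@7,0 dof=1 J1 → L=9 J1=5 J2=3
M=3(L−1)−2J1−J2=3·8−2·5−3=11

M = 11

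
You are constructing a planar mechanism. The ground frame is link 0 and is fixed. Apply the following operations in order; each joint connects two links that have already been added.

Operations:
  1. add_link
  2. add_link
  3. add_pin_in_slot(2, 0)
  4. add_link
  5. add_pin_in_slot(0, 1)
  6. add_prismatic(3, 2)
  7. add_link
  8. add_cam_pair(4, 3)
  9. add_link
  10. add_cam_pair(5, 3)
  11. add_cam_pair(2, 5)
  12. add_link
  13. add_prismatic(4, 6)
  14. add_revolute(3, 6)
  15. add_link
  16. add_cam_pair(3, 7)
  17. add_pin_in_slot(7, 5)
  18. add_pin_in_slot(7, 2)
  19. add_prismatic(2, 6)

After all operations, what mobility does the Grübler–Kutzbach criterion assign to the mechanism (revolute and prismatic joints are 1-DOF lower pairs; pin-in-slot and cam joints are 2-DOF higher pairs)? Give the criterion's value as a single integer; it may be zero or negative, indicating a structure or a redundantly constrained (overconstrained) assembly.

link 0 = ground. State L|J1|J2 = 1|0|0
+link1  2|0|0
+link2  3|0|0
PS(2,0) f=2→J2  3|0|1
+link3  4|0|1
PS(0,1) f=2→J2  4|0|2
P(3,2) f=1→J1  4|1|2
+link4  5|1|2
C(4,3) f=2→J2  5|1|3
+link5  6|1|3
C(5,3) f=2→J2  6|1|4
C(2,5) f=2→J2  6|1|5
+link6  7|1|5
P(4,6) f=1→J1  7|2|5
R(3,6) f=1→J1  7|3|5
+link7  8|3|5
C(3,7) f=2→J2  8|3|6
PS(7,5) f=2→J2  8|3|7
PS(7,2) f=2→J2  8|3|8
P(2,6) f=1→J1  8|4|8
M = 3(8−1)−2·4−8 = 21−8−8 = 5

M = 5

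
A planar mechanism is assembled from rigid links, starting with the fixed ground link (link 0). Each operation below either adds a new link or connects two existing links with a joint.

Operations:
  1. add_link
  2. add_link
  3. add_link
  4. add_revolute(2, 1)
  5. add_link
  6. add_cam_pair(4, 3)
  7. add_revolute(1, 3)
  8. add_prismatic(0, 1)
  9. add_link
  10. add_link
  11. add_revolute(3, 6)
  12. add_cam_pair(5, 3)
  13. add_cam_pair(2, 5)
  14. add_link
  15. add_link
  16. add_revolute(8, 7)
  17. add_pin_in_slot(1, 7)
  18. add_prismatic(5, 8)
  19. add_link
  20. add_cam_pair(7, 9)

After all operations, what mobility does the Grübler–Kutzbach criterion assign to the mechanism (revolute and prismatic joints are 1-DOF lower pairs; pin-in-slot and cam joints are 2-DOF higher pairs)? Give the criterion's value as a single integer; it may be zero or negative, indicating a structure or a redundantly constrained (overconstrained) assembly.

M = 10

(L,J1,J2)=(1,0,0); link0 fixed
link1: (2,0,0)
link2: (3,0,0)
link3: (4,0,0)
R 2-1 [J1]: (4,1,0)
link4: (5,1,0)
C 4-3 [J2]: (5,1,1)
R 1-3 [J1]: (5,2,1)
P 0-1 [J1]: (5,3,1)
link5: (6,3,1)
link6: (7,3,1)
R 3-6 [J1]: (7,4,1)
C 5-3 [J2]: (7,4,2)
C 2-5 [J2]: (7,4,3)
link7: (8,4,3)
link8: (9,4,3)
R 8-7 [J1]: (9,5,3)
PS 1-7 [J2]: (9,5,4)
P 5-8 [J1]: (9,6,4)
link9: (10,6,4)
C 7-9 [J2]: (10,6,5)
Grübler: 3·9 − 2·6 − 5 = 10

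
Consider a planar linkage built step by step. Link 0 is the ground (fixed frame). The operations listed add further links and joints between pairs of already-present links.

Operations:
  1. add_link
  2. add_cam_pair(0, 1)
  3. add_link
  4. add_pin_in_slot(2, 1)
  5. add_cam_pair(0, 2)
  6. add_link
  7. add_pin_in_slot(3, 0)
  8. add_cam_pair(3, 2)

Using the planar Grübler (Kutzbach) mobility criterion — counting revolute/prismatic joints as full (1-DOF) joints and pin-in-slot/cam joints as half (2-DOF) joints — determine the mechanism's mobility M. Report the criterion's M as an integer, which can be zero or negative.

M = 4

link 0 = ground. State L|J1|J2 = 1|0|0
+link1  2|0|0
C(0,1) f=2→J2  2|0|1
+link2  3|0|1
PS(2,1) f=2→J2  3|0|2
C(0,2) f=2→J2  3|0|3
+link3  4|0|3
PS(3,0) f=2→J2  4|0|4
C(3,2) f=2→J2  4|0|5
M = 3(4−1)−2·0−5 = 9−0−5 = 4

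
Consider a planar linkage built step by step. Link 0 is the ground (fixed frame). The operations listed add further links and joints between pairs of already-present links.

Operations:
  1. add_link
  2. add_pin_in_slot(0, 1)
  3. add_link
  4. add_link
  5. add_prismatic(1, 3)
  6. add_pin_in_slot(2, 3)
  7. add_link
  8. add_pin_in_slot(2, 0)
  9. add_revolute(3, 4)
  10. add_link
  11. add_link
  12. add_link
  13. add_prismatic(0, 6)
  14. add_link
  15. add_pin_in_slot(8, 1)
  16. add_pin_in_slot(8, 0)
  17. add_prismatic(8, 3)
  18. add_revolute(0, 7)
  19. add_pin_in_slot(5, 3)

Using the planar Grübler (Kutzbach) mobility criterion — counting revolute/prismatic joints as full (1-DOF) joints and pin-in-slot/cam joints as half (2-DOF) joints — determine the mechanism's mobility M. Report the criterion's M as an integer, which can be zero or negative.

L=1 J1=0 J2=0
add link → L=2 J1=0 J2=0
PS@0,1 dof=2 J2 → L=2 J1=0 J2=1
add link → L=3 J1=0 J2=1
add link → L=4 J1=0 J2=1
P@1,3 dof=1 J1 → L=4 J1=1 J2=1
PS@2,3 dof=2 J2 → L=4 J1=1 J2=2
add link → L=5 J1=1 J2=2
PS@2,0 dof=2 J2 → L=5 J1=1 J2=3
R@3,4 dof=1 J1 → L=5 J1=2 J2=3
add link → L=6 J1=2 J2=3
add link → L=7 J1=2 J2=3
add link → L=8 J1=2 J2=3
P@0,6 dof=1 J1 → L=8 J1=3 J2=3
add link → L=9 J1=3 J2=3
PS@8,1 dof=2 J2 → L=9 J1=3 J2=4
PS@8,0 dof=2 J2 → L=9 J1=3 J2=5
P@8,3 dof=1 J1 → L=9 J1=4 J2=5
R@0,7 dof=1 J1 → L=9 J1=5 J2=5
PS@5,3 dof=2 J2 → L=9 J1=5 J2=6
M=3(L−1)−2J1−J2=3·8−2·5−6=8

M = 8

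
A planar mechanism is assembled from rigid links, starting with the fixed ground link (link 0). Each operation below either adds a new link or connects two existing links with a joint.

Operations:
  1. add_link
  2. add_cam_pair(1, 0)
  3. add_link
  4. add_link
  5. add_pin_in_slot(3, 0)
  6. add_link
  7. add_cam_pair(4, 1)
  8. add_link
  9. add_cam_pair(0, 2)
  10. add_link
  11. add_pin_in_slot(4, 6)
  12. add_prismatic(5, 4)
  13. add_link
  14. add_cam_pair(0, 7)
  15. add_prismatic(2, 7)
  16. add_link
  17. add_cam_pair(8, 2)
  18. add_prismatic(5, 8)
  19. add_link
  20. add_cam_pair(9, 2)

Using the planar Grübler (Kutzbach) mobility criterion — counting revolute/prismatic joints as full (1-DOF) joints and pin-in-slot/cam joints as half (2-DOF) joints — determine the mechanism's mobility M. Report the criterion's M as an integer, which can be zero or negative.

(L,J1,J2)=(1,0,0); link0 fixed
link1: (2,0,0)
C 1-0 [J2]: (2,0,1)
link2: (3,0,1)
link3: (4,0,1)
PS 3-0 [J2]: (4,0,2)
link4: (5,0,2)
C 4-1 [J2]: (5,0,3)
link5: (6,0,3)
C 0-2 [J2]: (6,0,4)
link6: (7,0,4)
PS 4-6 [J2]: (7,0,5)
P 5-4 [J1]: (7,1,5)
link7: (8,1,5)
C 0-7 [J2]: (8,1,6)
P 2-7 [J1]: (8,2,6)
link8: (9,2,6)
C 8-2 [J2]: (9,2,7)
P 5-8 [J1]: (9,3,7)
link9: (10,3,7)
C 9-2 [J2]: (10,3,8)
Grübler: 3·9 − 2·3 − 8 = 13

M = 13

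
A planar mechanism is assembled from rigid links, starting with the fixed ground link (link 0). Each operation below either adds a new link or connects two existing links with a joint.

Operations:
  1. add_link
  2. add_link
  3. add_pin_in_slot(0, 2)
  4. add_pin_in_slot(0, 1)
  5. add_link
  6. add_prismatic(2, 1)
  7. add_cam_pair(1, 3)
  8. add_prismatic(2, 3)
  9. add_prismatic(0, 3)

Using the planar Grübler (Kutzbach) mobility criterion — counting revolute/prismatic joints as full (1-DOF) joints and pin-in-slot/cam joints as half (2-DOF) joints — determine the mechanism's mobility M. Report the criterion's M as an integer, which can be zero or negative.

(L,J1,J2)=(1,0,0); link0 fixed
link1: (2,0,0)
link2: (3,0,0)
PS 0-2 [J2]: (3,0,1)
PS 0-1 [J2]: (3,0,2)
link3: (4,0,2)
P 2-1 [J1]: (4,1,2)
C 1-3 [J2]: (4,1,3)
P 2-3 [J1]: (4,2,3)
P 0-3 [J1]: (4,3,3)
Grübler: 3·3 − 2·3 − 3 = 0

M = 0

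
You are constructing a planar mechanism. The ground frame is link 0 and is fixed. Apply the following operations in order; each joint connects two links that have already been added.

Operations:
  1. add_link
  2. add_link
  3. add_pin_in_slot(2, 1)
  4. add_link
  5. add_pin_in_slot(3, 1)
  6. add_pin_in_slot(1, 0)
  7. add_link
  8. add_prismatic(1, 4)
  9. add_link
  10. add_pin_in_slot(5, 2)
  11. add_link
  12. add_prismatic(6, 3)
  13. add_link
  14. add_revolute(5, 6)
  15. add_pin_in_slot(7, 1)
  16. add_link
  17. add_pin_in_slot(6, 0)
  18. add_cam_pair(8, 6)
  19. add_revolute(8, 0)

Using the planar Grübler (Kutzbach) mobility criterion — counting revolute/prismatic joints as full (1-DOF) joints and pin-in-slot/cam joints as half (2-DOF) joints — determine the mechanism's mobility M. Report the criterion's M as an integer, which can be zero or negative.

link 0 = ground. State L|J1|J2 = 1|0|0
+link1  2|0|0
+link2  3|0|0
PS(2,1) f=2→J2  3|0|1
+link3  4|0|1
PS(3,1) f=2→J2  4|0|2
PS(1,0) f=2→J2  4|0|3
+link4  5|0|3
P(1,4) f=1→J1  5|1|3
+link5  6|1|3
PS(5,2) f=2→J2  6|1|4
+link6  7|1|4
P(6,3) f=1→J1  7|2|4
+link7  8|2|4
R(5,6) f=1→J1  8|3|4
PS(7,1) f=2→J2  8|3|5
+link8  9|3|5
PS(6,0) f=2→J2  9|3|6
C(8,6) f=2→J2  9|3|7
R(8,0) f=1→J1  9|4|7
M = 3(9−1)−2·4−7 = 24−8−7 = 9

M = 9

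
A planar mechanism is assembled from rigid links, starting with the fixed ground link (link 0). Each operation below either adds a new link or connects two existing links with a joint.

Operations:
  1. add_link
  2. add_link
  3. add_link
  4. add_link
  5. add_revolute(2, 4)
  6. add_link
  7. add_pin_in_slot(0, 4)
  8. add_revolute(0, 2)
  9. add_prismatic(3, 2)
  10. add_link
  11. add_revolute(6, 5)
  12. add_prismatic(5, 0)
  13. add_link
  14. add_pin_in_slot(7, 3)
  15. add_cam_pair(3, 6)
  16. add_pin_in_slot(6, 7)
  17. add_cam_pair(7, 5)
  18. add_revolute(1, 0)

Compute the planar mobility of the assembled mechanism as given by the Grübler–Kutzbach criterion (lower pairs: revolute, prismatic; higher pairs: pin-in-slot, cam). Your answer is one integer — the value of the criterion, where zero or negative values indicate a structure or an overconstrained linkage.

M = 4

link 0 = ground. State L|J1|J2 = 1|0|0
+link1  2|0|0
+link2  3|0|0
+link3  4|0|0
+link4  5|0|0
R(2,4) f=1→J1  5|1|0
+link5  6|1|0
PS(0,4) f=2→J2  6|1|1
R(0,2) f=1→J1  6|2|1
P(3,2) f=1→J1  6|3|1
+link6  7|3|1
R(6,5) f=1→J1  7|4|1
P(5,0) f=1→J1  7|5|1
+link7  8|5|1
PS(7,3) f=2→J2  8|5|2
C(3,6) f=2→J2  8|5|3
PS(6,7) f=2→J2  8|5|4
C(7,5) f=2→J2  8|5|5
R(1,0) f=1→J1  8|6|5
M = 3(8−1)−2·6−5 = 21−12−5 = 4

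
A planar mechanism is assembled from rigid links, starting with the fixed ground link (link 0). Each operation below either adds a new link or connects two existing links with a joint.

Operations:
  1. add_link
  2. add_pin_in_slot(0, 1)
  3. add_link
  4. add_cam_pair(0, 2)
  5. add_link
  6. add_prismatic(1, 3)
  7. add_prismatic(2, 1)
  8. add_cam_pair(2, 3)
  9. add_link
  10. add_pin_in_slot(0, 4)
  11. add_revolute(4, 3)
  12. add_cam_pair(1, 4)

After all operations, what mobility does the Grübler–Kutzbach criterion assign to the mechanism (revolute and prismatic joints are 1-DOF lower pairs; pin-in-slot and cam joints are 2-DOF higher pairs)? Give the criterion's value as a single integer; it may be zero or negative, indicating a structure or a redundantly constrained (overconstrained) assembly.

M = 1

link 0 = ground. State L|J1|J2 = 1|0|0
+link1  2|0|0
PS(0,1) f=2→J2  2|0|1
+link2  3|0|1
C(0,2) f=2→J2  3|0|2
+link3  4|0|2
P(1,3) f=1→J1  4|1|2
P(2,1) f=1→J1  4|2|2
C(2,3) f=2→J2  4|2|3
+link4  5|2|3
PS(0,4) f=2→J2  5|2|4
R(4,3) f=1→J1  5|3|4
C(1,4) f=2→J2  5|3|5
M = 3(5−1)−2·3−5 = 12−6−5 = 1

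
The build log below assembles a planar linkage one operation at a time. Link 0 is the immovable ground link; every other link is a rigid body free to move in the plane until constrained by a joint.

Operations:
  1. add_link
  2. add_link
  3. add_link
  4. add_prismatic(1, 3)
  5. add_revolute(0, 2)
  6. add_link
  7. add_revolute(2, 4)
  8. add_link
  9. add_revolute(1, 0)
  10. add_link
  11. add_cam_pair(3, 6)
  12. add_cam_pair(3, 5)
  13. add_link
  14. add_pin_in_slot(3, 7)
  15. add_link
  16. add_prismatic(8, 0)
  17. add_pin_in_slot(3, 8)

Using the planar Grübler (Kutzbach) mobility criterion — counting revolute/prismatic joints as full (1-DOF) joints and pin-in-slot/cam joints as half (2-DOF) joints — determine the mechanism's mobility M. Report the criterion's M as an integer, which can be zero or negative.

M = 10

link 0 = ground. State L|J1|J2 = 1|0|0
+link1  2|0|0
+link2  3|0|0
+link3  4|0|0
P(1,3) f=1→J1  4|1|0
R(0,2) f=1→J1  4|2|0
+link4  5|2|0
R(2,4) f=1→J1  5|3|0
+link5  6|3|0
R(1,0) f=1→J1  6|4|0
+link6  7|4|0
C(3,6) f=2→J2  7|4|1
C(3,5) f=2→J2  7|4|2
+link7  8|4|2
PS(3,7) f=2→J2  8|4|3
+link8  9|4|3
P(8,0) f=1→J1  9|5|3
PS(3,8) f=2→J2  9|5|4
M = 3(9−1)−2·5−4 = 24−10−4 = 10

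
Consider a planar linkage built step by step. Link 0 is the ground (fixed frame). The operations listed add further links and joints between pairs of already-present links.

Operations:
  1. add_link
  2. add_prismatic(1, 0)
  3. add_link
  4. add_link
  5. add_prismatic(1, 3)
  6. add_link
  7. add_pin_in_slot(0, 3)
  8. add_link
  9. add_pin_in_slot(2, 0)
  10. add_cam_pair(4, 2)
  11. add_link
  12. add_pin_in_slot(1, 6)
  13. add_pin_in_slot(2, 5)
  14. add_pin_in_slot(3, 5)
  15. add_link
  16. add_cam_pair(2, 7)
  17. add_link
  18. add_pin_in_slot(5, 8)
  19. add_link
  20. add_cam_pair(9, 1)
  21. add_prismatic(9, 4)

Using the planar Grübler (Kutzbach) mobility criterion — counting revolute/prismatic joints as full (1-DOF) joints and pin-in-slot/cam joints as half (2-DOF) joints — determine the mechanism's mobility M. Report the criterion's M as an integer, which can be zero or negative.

(L,J1,J2)=(1,0,0); link0 fixed
link1: (2,0,0)
P 1-0 [J1]: (2,1,0)
link2: (3,1,0)
link3: (4,1,0)
P 1-3 [J1]: (4,2,0)
link4: (5,2,0)
PS 0-3 [J2]: (5,2,1)
link5: (6,2,1)
PS 2-0 [J2]: (6,2,2)
C 4-2 [J2]: (6,2,3)
link6: (7,2,3)
PS 1-6 [J2]: (7,2,4)
PS 2-5 [J2]: (7,2,5)
PS 3-5 [J2]: (7,2,6)
link7: (8,2,6)
C 2-7 [J2]: (8,2,7)
link8: (9,2,7)
PS 5-8 [J2]: (9,2,8)
link9: (10,2,8)
C 9-1 [J2]: (10,2,9)
P 9-4 [J1]: (10,3,9)
Grübler: 3·9 − 2·3 − 9 = 12

M = 12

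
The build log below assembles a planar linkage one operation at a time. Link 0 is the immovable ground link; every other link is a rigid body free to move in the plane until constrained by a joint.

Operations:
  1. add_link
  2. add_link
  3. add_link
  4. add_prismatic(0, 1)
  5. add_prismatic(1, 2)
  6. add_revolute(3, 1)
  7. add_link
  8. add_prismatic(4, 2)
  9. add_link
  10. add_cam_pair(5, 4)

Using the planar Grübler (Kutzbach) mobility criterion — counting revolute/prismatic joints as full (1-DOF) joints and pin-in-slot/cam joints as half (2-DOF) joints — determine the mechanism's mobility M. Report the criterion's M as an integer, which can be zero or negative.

M = 6

L=1 J1=0 J2=0
add link → L=2 J1=0 J2=0
add link → L=3 J1=0 J2=0
add link → L=4 J1=0 J2=0
P@0,1 dof=1 J1 → L=4 J1=1 J2=0
P@1,2 dof=1 J1 → L=4 J1=2 J2=0
R@3,1 dof=1 J1 → L=4 J1=3 J2=0
add link → L=5 J1=3 J2=0
P@4,2 dof=1 J1 → L=5 J1=4 J2=0
add link → L=6 J1=4 J2=0
C@5,4 dof=2 J2 → L=6 J1=4 J2=1
M=3(L−1)−2J1−J2=3·5−2·4−1=6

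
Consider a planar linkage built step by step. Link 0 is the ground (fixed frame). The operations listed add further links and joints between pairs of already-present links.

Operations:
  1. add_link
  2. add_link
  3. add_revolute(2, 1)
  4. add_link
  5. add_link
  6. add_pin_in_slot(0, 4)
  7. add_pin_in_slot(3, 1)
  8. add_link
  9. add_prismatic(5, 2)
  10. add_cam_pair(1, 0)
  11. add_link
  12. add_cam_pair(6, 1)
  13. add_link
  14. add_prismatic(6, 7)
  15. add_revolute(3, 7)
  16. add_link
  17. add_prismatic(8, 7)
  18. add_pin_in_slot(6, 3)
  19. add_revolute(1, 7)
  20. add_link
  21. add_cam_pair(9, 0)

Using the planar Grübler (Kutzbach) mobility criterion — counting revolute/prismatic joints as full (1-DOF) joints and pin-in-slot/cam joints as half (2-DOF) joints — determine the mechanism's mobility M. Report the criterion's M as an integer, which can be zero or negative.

M = 9

(L,J1,J2)=(1,0,0); link0 fixed
link1: (2,0,0)
link2: (3,0,0)
R 2-1 [J1]: (3,1,0)
link3: (4,1,0)
link4: (5,1,0)
PS 0-4 [J2]: (5,1,1)
PS 3-1 [J2]: (5,1,2)
link5: (6,1,2)
P 5-2 [J1]: (6,2,2)
C 1-0 [J2]: (6,2,3)
link6: (7,2,3)
C 6-1 [J2]: (7,2,4)
link7: (8,2,4)
P 6-7 [J1]: (8,3,4)
R 3-7 [J1]: (8,4,4)
link8: (9,4,4)
P 8-7 [J1]: (9,5,4)
PS 6-3 [J2]: (9,5,5)
R 1-7 [J1]: (9,6,5)
link9: (10,6,5)
C 9-0 [J2]: (10,6,6)
Grübler: 3·9 − 2·6 − 6 = 9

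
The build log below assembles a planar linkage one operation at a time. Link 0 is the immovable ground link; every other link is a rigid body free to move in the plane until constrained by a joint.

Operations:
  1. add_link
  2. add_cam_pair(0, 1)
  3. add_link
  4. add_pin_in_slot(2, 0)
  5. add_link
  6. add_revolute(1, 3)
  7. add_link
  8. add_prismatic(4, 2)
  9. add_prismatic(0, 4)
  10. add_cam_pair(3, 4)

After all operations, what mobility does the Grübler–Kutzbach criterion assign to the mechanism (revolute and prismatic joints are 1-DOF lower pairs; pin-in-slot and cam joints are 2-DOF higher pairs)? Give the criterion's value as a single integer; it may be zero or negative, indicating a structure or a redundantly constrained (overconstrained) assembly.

link 0 = ground. State L|J1|J2 = 1|0|0
+link1  2|0|0
C(0,1) f=2→J2  2|0|1
+link2  3|0|1
PS(2,0) f=2→J2  3|0|2
+link3  4|0|2
R(1,3) f=1→J1  4|1|2
+link4  5|1|2
P(4,2) f=1→J1  5|2|2
P(0,4) f=1→J1  5|3|2
C(3,4) f=2→J2  5|3|3
M = 3(5−1)−2·3−3 = 12−6−3 = 3

M = 3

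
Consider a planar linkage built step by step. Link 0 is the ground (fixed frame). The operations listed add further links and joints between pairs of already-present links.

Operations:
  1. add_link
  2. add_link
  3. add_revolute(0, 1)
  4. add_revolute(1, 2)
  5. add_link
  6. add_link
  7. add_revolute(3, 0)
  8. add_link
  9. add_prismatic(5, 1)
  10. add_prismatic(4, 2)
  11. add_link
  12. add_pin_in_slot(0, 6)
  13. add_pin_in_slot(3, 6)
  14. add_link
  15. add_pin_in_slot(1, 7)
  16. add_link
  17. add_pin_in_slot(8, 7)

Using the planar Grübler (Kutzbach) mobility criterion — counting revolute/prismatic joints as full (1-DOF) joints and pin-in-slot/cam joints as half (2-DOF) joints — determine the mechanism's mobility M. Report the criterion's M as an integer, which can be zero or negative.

(L,J1,J2)=(1,0,0); link0 fixed
link1: (2,0,0)
link2: (3,0,0)
R 0-1 [J1]: (3,1,0)
R 1-2 [J1]: (3,2,0)
link3: (4,2,0)
link4: (5,2,0)
R 3-0 [J1]: (5,3,0)
link5: (6,3,0)
P 5-1 [J1]: (6,4,0)
P 4-2 [J1]: (6,5,0)
link6: (7,5,0)
PS 0-6 [J2]: (7,5,1)
PS 3-6 [J2]: (7,5,2)
link7: (8,5,2)
PS 1-7 [J2]: (8,5,3)
link8: (9,5,3)
PS 8-7 [J2]: (9,5,4)
Grübler: 3·8 − 2·5 − 4 = 10

M = 10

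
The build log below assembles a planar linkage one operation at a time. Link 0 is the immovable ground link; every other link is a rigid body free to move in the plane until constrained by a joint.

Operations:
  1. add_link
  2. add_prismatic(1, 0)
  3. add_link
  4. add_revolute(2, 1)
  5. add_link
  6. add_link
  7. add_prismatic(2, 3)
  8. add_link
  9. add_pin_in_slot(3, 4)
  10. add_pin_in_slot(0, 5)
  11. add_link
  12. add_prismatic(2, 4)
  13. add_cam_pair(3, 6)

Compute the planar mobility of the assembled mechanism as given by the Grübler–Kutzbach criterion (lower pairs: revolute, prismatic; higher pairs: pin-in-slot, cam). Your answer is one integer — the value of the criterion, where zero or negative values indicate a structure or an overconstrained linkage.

M = 7

(L,J1,J2)=(1,0,0); link0 fixed
link1: (2,0,0)
P 1-0 [J1]: (2,1,0)
link2: (3,1,0)
R 2-1 [J1]: (3,2,0)
link3: (4,2,0)
link4: (5,2,0)
P 2-3 [J1]: (5,3,0)
link5: (6,3,0)
PS 3-4 [J2]: (6,3,1)
PS 0-5 [J2]: (6,3,2)
link6: (7,3,2)
P 2-4 [J1]: (7,4,2)
C 3-6 [J2]: (7,4,3)
Grübler: 3·6 − 2·4 − 3 = 7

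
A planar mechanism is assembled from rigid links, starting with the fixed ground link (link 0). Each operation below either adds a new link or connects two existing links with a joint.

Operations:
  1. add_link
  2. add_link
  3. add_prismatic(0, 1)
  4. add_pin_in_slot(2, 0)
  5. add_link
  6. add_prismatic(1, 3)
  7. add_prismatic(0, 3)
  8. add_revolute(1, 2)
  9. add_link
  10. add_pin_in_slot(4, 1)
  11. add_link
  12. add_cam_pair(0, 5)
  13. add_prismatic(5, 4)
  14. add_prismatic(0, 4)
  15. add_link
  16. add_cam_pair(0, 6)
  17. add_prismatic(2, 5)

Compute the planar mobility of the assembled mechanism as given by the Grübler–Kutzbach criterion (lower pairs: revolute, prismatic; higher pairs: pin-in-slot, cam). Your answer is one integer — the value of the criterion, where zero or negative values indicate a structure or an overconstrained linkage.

ground; <1,0,0>
#1 <2,0,0>
#2 <3,0,0>
P:0↔1 J1 <3,1,0>
PS:2↔0 J2 <3,1,1>
#3 <4,1,1>
P:1↔3 J1 <4,2,1>
P:0↔3 J1 <4,3,1>
R:1↔2 J1 <4,4,1>
#4 <5,4,1>
PS:4↔1 J2 <5,4,2>
#5 <6,4,2>
C:0↔5 J2 <6,4,3>
P:5↔4 J1 <6,5,3>
P:0↔4 J1 <6,6,3>
#6 <7,6,3>
C:0↔6 J2 <7,6,4>
P:2↔5 J1 <7,7,4>
3×6 − 2×7 − 1×4 = 0

M = 0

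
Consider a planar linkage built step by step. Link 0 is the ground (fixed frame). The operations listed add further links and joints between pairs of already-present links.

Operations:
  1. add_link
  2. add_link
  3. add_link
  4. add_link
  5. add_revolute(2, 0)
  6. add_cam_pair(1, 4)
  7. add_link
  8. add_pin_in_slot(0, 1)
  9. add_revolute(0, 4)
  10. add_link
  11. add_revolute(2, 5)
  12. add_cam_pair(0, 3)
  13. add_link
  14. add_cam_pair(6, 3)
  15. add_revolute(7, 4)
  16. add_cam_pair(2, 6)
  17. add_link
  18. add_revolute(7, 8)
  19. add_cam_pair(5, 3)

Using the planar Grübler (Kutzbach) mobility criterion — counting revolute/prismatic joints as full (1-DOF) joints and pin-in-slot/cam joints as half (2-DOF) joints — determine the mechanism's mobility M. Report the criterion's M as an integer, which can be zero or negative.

M = 8

link 0 = ground. State L|J1|J2 = 1|0|0
+link1  2|0|0
+link2  3|0|0
+link3  4|0|0
+link4  5|0|0
R(2,0) f=1→J1  5|1|0
C(1,4) f=2→J2  5|1|1
+link5  6|1|1
PS(0,1) f=2→J2  6|1|2
R(0,4) f=1→J1  6|2|2
+link6  7|2|2
R(2,5) f=1→J1  7|3|2
C(0,3) f=2→J2  7|3|3
+link7  8|3|3
C(6,3) f=2→J2  8|3|4
R(7,4) f=1→J1  8|4|4
C(2,6) f=2→J2  8|4|5
+link8  9|4|5
R(7,8) f=1→J1  9|5|5
C(5,3) f=2→J2  9|5|6
M = 3(9−1)−2·5−6 = 24−10−6 = 8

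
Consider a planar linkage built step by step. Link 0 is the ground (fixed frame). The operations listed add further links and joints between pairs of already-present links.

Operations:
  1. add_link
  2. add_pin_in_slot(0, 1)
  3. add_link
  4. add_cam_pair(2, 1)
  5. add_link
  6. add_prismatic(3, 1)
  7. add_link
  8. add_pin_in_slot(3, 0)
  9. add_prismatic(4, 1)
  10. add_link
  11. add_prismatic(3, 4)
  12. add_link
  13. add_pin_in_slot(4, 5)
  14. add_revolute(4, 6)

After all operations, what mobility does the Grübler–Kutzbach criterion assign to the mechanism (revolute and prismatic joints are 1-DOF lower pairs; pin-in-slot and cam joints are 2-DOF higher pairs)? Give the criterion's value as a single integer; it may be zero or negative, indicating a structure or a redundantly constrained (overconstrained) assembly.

L=1 J1=0 J2=0
add link → L=2 J1=0 J2=0
PS@0,1 dof=2 J2 → L=2 J1=0 J2=1
add link → L=3 J1=0 J2=1
C@2,1 dof=2 J2 → L=3 J1=0 J2=2
add link → L=4 J1=0 J2=2
P@3,1 dof=1 J1 → L=4 J1=1 J2=2
add link → L=5 J1=1 J2=2
PS@3,0 dof=2 J2 → L=5 J1=1 J2=3
P@4,1 dof=1 J1 → L=5 J1=2 J2=3
add link → L=6 J1=2 J2=3
P@3,4 dof=1 J1 → L=6 J1=3 J2=3
add link → L=7 J1=3 J2=3
PS@4,5 dof=2 J2 → L=7 J1=3 J2=4
R@4,6 dof=1 J1 → L=7 J1=4 J2=4
M=3(L−1)−2J1−J2=3·6−2·4−4=6

M = 6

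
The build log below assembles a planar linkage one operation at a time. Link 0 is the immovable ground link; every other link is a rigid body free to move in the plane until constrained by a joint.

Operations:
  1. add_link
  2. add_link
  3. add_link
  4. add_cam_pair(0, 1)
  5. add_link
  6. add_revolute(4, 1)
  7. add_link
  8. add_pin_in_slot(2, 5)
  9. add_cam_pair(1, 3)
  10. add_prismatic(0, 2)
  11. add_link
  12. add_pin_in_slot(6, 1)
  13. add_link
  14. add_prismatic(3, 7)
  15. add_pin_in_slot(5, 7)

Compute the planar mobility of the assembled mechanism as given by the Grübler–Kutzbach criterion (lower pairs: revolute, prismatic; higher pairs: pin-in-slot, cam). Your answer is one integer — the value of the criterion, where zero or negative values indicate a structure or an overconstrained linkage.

M = 10

[1;0;0] (link 0 is ground)
L+ [2;0;0]
L+ [3;0;0]
L+ [4;0;0]
C(0,1)∈J2 [4;0;1]
L+ [5;0;1]
R(4,1)∈J1 [5;1;1]
L+ [6;1;1]
PS(2,5)∈J2 [6;1;2]
C(1,3)∈J2 [6;1;3]
P(0,2)∈J1 [6;2;3]
L+ [7;2;3]
PS(6,1)∈J2 [7;2;4]
L+ [8;2;4]
P(3,7)∈J1 [8;3;4]
PS(5,7)∈J2 [8;3;5]
mobility = 21 − 6 − 5 = 10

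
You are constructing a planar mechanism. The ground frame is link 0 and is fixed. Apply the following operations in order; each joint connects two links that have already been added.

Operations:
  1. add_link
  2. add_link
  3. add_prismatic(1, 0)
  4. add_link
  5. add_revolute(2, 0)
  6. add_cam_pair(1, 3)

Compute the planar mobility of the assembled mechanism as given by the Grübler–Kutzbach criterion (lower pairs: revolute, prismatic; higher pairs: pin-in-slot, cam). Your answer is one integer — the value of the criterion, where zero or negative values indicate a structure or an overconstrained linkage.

(L,J1,J2)=(1,0,0); link0 fixed
link1: (2,0,0)
link2: (3,0,0)
P 1-0 [J1]: (3,1,0)
link3: (4,1,0)
R 2-0 [J1]: (4,2,0)
C 1-3 [J2]: (4,2,1)
Grübler: 3·3 − 2·2 − 1 = 4

M = 4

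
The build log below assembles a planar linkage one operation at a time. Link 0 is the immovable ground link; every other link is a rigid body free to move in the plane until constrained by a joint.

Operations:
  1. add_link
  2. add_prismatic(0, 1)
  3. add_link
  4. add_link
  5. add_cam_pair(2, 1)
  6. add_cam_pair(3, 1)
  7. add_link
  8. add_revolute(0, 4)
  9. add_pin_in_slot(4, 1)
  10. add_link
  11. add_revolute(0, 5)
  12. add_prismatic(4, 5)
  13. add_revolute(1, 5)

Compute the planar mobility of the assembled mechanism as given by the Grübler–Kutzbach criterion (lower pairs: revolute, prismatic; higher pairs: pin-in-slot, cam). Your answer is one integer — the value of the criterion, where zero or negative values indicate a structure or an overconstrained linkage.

M = 2

link 0 = ground. State L|J1|J2 = 1|0|0
+link1  2|0|0
P(0,1) f=1→J1  2|1|0
+link2  3|1|0
+link3  4|1|0
C(2,1) f=2→J2  4|1|1
C(3,1) f=2→J2  4|1|2
+link4  5|1|2
R(0,4) f=1→J1  5|2|2
PS(4,1) f=2→J2  5|2|3
+link5  6|2|3
R(0,5) f=1→J1  6|3|3
P(4,5) f=1→J1  6|4|3
R(1,5) f=1→J1  6|5|3
M = 3(6−1)−2·5−3 = 15−10−3 = 2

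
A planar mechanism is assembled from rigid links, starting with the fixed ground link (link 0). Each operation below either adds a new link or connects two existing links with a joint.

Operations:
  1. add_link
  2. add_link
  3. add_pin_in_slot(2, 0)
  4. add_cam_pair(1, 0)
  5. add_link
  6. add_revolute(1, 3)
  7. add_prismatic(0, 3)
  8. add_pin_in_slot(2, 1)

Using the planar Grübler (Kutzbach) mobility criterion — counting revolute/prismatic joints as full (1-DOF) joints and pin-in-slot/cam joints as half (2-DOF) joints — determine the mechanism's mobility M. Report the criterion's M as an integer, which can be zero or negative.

M = 2

link 0 = ground. State L|J1|J2 = 1|0|0
+link1  2|0|0
+link2  3|0|0
PS(2,0) f=2→J2  3|0|1
C(1,0) f=2→J2  3|0|2
+link3  4|0|2
R(1,3) f=1→J1  4|1|2
P(0,3) f=1→J1  4|2|2
PS(2,1) f=2→J2  4|2|3
M = 3(4−1)−2·2−3 = 9−4−3 = 2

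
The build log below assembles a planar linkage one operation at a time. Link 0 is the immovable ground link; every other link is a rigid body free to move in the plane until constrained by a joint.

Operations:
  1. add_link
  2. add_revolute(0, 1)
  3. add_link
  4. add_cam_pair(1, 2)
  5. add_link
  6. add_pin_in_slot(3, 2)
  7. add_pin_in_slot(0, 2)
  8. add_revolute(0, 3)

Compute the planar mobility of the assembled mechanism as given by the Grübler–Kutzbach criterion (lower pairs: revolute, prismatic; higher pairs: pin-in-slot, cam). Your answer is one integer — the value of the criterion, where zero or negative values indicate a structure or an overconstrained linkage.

link 0 = ground. State L|J1|J2 = 1|0|0
+link1  2|0|0
R(0,1) f=1→J1  2|1|0
+link2  3|1|0
C(1,2) f=2→J2  3|1|1
+link3  4|1|1
PS(3,2) f=2→J2  4|1|2
PS(0,2) f=2→J2  4|1|3
R(0,3) f=1→J1  4|2|3
M = 3(4−1)−2·2−3 = 9−4−3 = 2

M = 2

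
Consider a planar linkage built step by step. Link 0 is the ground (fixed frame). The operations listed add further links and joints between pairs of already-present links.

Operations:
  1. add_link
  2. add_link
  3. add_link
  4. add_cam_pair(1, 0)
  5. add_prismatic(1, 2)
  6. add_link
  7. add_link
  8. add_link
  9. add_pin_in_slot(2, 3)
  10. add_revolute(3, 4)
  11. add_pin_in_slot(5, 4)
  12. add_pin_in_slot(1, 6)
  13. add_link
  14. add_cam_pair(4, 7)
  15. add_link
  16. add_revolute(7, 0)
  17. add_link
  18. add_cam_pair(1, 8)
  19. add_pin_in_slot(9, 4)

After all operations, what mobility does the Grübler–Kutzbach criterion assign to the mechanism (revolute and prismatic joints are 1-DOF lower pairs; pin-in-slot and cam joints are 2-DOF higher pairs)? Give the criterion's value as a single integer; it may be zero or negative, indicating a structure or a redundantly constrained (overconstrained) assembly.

[1;0;0] (link 0 is ground)
L+ [2;0;0]
L+ [3;0;0]
L+ [4;0;0]
C(1,0)∈J2 [4;0;1]
P(1,2)∈J1 [4;1;1]
L+ [5;1;1]
L+ [6;1;1]
L+ [7;1;1]
PS(2,3)∈J2 [7;1;2]
R(3,4)∈J1 [7;2;2]
PS(5,4)∈J2 [7;2;3]
PS(1,6)∈J2 [7;2;4]
L+ [8;2;4]
C(4,7)∈J2 [8;2;5]
L+ [9;2;5]
R(7,0)∈J1 [9;3;5]
L+ [10;3;5]
C(1,8)∈J2 [10;3;6]
PS(9,4)∈J2 [10;3;7]
mobility = 27 − 6 − 7 = 14

M = 14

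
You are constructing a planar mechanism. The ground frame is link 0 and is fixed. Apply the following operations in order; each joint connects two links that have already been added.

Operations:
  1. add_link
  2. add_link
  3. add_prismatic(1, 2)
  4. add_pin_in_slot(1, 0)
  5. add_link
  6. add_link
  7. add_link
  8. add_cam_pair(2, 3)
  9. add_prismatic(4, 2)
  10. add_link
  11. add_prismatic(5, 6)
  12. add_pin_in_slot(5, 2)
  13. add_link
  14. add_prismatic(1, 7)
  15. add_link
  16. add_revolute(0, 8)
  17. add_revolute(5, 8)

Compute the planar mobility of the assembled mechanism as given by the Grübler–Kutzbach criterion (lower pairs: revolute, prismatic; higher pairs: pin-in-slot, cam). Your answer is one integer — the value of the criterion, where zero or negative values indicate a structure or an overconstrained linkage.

M = 9

link 0 = ground. State L|J1|J2 = 1|0|0
+link1  2|0|0
+link2  3|0|0
P(1,2) f=1→J1  3|1|0
PS(1,0) f=2→J2  3|1|1
+link3  4|1|1
+link4  5|1|1
+link5  6|1|1
C(2,3) f=2→J2  6|1|2
P(4,2) f=1→J1  6|2|2
+link6  7|2|2
P(5,6) f=1→J1  7|3|2
PS(5,2) f=2→J2  7|3|3
+link7  8|3|3
P(1,7) f=1→J1  8|4|3
+link8  9|4|3
R(0,8) f=1→J1  9|5|3
R(5,8) f=1→J1  9|6|3
M = 3(9−1)−2·6−3 = 24−12−3 = 9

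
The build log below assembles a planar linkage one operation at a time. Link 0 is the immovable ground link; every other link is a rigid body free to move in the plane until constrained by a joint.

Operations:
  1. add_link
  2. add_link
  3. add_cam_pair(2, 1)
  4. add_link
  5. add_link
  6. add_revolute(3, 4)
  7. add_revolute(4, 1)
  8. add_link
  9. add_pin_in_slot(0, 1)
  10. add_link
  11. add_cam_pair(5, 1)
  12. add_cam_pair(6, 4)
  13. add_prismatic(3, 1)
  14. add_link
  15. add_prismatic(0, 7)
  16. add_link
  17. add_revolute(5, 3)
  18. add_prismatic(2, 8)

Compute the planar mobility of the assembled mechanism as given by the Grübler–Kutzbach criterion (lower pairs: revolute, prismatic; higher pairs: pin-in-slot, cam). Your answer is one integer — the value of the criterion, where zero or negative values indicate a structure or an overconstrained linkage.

M = 8

L=1 J1=0 J2=0
add link → L=2 J1=0 J2=0
add link → L=3 J1=0 J2=0
C@2,1 dof=2 J2 → L=3 J1=0 J2=1
add link → L=4 J1=0 J2=1
add link → L=5 J1=0 J2=1
R@3,4 dof=1 J1 → L=5 J1=1 J2=1
R@4,1 dof=1 J1 → L=5 J1=2 J2=1
add link → L=6 J1=2 J2=1
PS@0,1 dof=2 J2 → L=6 J1=2 J2=2
add link → L=7 J1=2 J2=2
C@5,1 dof=2 J2 → L=7 J1=2 J2=3
C@6,4 dof=2 J2 → L=7 J1=2 J2=4
P@3,1 dof=1 J1 → L=7 J1=3 J2=4
add link → L=8 J1=3 J2=4
P@0,7 dof=1 J1 → L=8 J1=4 J2=4
add link → L=9 J1=4 J2=4
R@5,3 dof=1 J1 → L=9 J1=5 J2=4
P@2,8 dof=1 J1 → L=9 J1=6 J2=4
M=3(L−1)−2J1−J2=3·8−2·6−4=8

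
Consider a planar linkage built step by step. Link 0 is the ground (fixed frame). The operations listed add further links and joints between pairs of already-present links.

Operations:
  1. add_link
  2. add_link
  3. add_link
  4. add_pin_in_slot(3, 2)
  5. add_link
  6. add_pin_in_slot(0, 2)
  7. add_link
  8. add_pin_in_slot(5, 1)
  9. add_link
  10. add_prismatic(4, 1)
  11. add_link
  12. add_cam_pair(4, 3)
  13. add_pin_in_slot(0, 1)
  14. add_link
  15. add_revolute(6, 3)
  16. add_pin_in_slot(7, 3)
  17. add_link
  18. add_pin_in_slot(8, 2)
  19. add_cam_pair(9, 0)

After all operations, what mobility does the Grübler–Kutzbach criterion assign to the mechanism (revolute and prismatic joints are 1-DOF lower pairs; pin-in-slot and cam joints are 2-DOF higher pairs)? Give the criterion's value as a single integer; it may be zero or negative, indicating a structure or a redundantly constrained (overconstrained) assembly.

ground; <1,0,0>
#1 <2,0,0>
#2 <3,0,0>
#3 <4,0,0>
PS:3↔2 J2 <4,0,1>
#4 <5,0,1>
PS:0↔2 J2 <5,0,2>
#5 <6,0,2>
PS:5↔1 J2 <6,0,3>
#6 <7,0,3>
P:4↔1 J1 <7,1,3>
#7 <8,1,3>
C:4↔3 J2 <8,1,4>
PS:0↔1 J2 <8,1,5>
#8 <9,1,5>
R:6↔3 J1 <9,2,5>
PS:7↔3 J2 <9,2,6>
#9 <10,2,6>
PS:8↔2 J2 <10,2,7>
C:9↔0 J2 <10,2,8>
3×9 − 2×2 − 1×8 = 15

M = 15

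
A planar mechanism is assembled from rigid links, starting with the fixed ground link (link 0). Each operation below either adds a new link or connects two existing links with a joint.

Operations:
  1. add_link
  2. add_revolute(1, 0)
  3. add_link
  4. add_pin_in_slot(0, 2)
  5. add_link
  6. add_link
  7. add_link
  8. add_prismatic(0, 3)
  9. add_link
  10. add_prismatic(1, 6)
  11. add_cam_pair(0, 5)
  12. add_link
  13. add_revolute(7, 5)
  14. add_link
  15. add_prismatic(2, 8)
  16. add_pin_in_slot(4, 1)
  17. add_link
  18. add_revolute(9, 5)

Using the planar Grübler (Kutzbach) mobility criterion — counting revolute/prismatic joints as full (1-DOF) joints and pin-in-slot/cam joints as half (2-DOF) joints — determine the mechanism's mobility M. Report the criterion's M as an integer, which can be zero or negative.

M = 12

[1;0;0] (link 0 is ground)
L+ [2;0;0]
R(1,0)∈J1 [2;1;0]
L+ [3;1;0]
PS(0,2)∈J2 [3;1;1]
L+ [4;1;1]
L+ [5;1;1]
L+ [6;1;1]
P(0,3)∈J1 [6;2;1]
L+ [7;2;1]
P(1,6)∈J1 [7;3;1]
C(0,5)∈J2 [7;3;2]
L+ [8;3;2]
R(7,5)∈J1 [8;4;2]
L+ [9;4;2]
P(2,8)∈J1 [9;5;2]
PS(4,1)∈J2 [9;5;3]
L+ [10;5;3]
R(9,5)∈J1 [10;6;3]
mobility = 27 − 12 − 3 = 12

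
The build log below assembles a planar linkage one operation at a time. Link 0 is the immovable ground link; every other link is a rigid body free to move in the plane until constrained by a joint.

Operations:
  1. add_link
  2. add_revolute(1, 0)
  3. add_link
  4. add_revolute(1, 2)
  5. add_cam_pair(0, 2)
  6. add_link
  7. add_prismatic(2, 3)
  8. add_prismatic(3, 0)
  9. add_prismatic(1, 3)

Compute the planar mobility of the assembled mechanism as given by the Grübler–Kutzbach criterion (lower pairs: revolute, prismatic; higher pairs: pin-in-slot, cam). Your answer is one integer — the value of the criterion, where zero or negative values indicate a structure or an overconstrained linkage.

(L,J1,J2)=(1,0,0); link0 fixed
link1: (2,0,0)
R 1-0 [J1]: (2,1,0)
link2: (3,1,0)
R 1-2 [J1]: (3,2,0)
C 0-2 [J2]: (3,2,1)
link3: (4,2,1)
P 2-3 [J1]: (4,3,1)
P 3-0 [J1]: (4,4,1)
P 1-3 [J1]: (4,5,1)
Grübler: 3·3 − 2·5 − 1 = -2

M = -2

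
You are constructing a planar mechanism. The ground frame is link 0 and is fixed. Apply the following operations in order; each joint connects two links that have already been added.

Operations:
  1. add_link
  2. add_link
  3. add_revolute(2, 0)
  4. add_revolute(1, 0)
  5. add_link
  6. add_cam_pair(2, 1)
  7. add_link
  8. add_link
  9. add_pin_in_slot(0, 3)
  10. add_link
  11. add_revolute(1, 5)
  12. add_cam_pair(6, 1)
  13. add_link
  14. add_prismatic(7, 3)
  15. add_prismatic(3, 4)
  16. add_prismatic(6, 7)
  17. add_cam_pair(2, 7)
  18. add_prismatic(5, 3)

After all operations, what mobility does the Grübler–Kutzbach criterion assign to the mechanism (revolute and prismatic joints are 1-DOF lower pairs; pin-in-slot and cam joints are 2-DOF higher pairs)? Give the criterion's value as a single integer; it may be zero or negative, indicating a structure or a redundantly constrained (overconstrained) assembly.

(L,J1,J2)=(1,0,0); link0 fixed
link1: (2,0,0)
link2: (3,0,0)
R 2-0 [J1]: (3,1,0)
R 1-0 [J1]: (3,2,0)
link3: (4,2,0)
C 2-1 [J2]: (4,2,1)
link4: (5,2,1)
link5: (6,2,1)
PS 0-3 [J2]: (6,2,2)
link6: (7,2,2)
R 1-5 [J1]: (7,3,2)
C 6-1 [J2]: (7,3,3)
link7: (8,3,3)
P 7-3 [J1]: (8,4,3)
P 3-4 [J1]: (8,5,3)
P 6-7 [J1]: (8,6,3)
C 2-7 [J2]: (8,6,4)
P 5-3 [J1]: (8,7,4)
Grübler: 3·7 − 2·7 − 4 = 3

M = 3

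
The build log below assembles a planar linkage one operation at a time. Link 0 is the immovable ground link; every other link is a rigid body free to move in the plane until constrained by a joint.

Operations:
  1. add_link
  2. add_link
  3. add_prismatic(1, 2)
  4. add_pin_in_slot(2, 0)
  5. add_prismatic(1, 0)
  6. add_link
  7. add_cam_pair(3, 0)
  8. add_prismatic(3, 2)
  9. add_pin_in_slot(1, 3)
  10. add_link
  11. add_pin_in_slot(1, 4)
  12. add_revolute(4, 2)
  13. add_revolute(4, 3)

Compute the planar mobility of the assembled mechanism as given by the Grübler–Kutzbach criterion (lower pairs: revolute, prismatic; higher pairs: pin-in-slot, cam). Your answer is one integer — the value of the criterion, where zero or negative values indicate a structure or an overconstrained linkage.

M = -2

ground; <1,0,0>
#1 <2,0,0>
#2 <3,0,0>
P:1↔2 J1 <3,1,0>
PS:2↔0 J2 <3,1,1>
P:1↔0 J1 <3,2,1>
#3 <4,2,1>
C:3↔0 J2 <4,2,2>
P:3↔2 J1 <4,3,2>
PS:1↔3 J2 <4,3,3>
#4 <5,3,3>
PS:1↔4 J2 <5,3,4>
R:4↔2 J1 <5,4,4>
R:4↔3 J1 <5,5,4>
3×4 − 2×5 − 1×4 = -2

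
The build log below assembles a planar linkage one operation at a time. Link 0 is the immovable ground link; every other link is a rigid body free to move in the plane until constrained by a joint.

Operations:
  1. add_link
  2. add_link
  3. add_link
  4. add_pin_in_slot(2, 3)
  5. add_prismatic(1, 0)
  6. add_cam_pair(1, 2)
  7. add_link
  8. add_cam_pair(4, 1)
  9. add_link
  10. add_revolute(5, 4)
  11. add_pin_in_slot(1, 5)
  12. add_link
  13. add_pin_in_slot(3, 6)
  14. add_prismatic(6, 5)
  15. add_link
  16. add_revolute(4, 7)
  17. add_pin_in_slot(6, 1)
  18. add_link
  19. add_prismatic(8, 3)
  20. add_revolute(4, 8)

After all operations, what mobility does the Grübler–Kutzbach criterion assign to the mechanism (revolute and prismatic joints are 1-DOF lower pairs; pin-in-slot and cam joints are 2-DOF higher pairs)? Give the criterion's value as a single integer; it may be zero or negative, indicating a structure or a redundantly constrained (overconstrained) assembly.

M = 6

[1;0;0] (link 0 is ground)
L+ [2;0;0]
L+ [3;0;0]
L+ [4;0;0]
PS(2,3)∈J2 [4;0;1]
P(1,0)∈J1 [4;1;1]
C(1,2)∈J2 [4;1;2]
L+ [5;1;2]
C(4,1)∈J2 [5;1;3]
L+ [6;1;3]
R(5,4)∈J1 [6;2;3]
PS(1,5)∈J2 [6;2;4]
L+ [7;2;4]
PS(3,6)∈J2 [7;2;5]
P(6,5)∈J1 [7;3;5]
L+ [8;3;5]
R(4,7)∈J1 [8;4;5]
PS(6,1)∈J2 [8;4;6]
L+ [9;4;6]
P(8,3)∈J1 [9;5;6]
R(4,8)∈J1 [9;6;6]
mobility = 24 − 12 − 6 = 6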